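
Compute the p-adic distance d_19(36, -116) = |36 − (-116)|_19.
d_19(36, -116) = 1/19

Step 1 — x − y = 36 − (-116) = 152. Step 2 — v_19(152) = 1 (factor: 152 = (19^1 · 8); the sign does not affect v_p). Step 3 — |x − y|_19 = 19^{-1} = 1/19.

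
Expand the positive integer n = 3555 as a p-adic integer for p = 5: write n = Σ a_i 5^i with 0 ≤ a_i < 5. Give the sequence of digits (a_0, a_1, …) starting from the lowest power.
(a_0, a_1, …) = (0, 1, 2, 3, 0, 1)

Repeated division by 5 gives the digits low-to-high: 3555 = 1·5^1 + 2·5^2 + 3·5^3 + 1·5^5. Digit sequence: (0, 1, 2, 3, 0, 1).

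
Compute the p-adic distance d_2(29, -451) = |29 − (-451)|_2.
d_2(29, -451) = 1/32

Step 1 — x − y = 29 − (-451) = 480. Step 2 — v_2(480) = 5 (factor: 480 = (2^5 · 15); the sign does not affect v_p). Step 3 — |x − y|_2 = 2^{-5} = 1/32.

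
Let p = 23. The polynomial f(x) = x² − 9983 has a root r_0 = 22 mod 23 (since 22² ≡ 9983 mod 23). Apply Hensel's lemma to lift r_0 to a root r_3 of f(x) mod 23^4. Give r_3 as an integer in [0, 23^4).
r_3 = 70126 (mod 279841)

Hensel's recurrence: r_{i+1} = r_i − f(r_i)·(f′(r_i))^{-1} mod 23^{i+2}, with f′(x) = 2x. Iterate:
  r_0 = 22 (mod 23)
  r_1 = 298 (mod 529)
  r_2 = 9291 (mod 12167)
  r_3 = 70126 (mod 279841)
Final: r_3 = 70126, and one checks f(r_3) ≡ 0 mod 23^4.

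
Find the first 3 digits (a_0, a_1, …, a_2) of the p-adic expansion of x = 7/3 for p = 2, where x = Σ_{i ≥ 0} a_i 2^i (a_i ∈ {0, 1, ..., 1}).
(a_0, …, a_2) = (1, 0, 1)

v_2(7/3) = 0 (numerator and denominator both coprime to 2), so x ∈ ℤ_2^×. Compute digits iteratively via a_i = x_i mod 2, x_{i+1} = (x_i − a_i)/2, with x_0 = x:
  x_0 = 7/3;  a_0 = 1;  x_1 = (x_0 − 1)/2 = 2/3
  x_1 = 2/3;  a_1 = 0;  x_2 = (x_1 − 0)/2 = 1/3
  x_2 = 1/3;  a_2 = 1;  x_3 = (x_2 − 1)/2 = -1/3
Digits: (1, 0, 1).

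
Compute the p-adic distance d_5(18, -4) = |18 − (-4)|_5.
d_5(18, -4) = 1

Step 1 — x − y = 18 − (-4) = 22. Step 2 — v_5(22) = 0 (factor: 22 = (5^0 · 22); the sign does not affect v_p). Step 3 — |x − y|_5 = 5^{0} = 1.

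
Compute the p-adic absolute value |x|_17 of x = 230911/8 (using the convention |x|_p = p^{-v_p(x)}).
|230911/8|_17 = 1/4913

Step 1 — compute v_17(x) by factoring powers of 17 out of the numerator and denominator: v_17(230911/8) = 3. Step 2 — apply |x|_p = p^{-v_p(x)} = 17^{-3} = 1/4913.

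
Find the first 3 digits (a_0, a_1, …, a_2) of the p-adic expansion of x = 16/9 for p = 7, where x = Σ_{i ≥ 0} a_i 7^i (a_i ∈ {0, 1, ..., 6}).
(a_0, …, a_2) = (1, 4, 1)

v_7(16/9) = 0 (numerator and denominator both coprime to 7), so x ∈ ℤ_7^×. Compute digits iteratively via a_i = x_i mod 7, x_{i+1} = (x_i − a_i)/7, with x_0 = x:
  x_0 = 16/9;  a_0 = 1;  x_1 = (x_0 − 1)/7 = 1/9
  x_1 = 1/9;  a_1 = 4;  x_2 = (x_1 − 4)/7 = -5/9
  x_2 = -5/9;  a_2 = 1;  x_3 = (x_2 − 1)/7 = -2/9
Digits: (1, 4, 1).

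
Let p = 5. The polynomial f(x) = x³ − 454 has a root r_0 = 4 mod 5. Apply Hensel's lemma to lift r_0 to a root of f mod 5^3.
r_2 = 84 (mod 125)

Hensel: r_{i+1} = r_i − f(r_i)/f′(r_i) mod 5^{i+2}, where f′(x) = 3x². Iterate:
  r_0 = 4 (mod 5)
  r_1 = 9 (mod 25)
  r_2 = 84 (mod 125)
Final: r = 84 with f(r) ≡ 0 mod 5^3.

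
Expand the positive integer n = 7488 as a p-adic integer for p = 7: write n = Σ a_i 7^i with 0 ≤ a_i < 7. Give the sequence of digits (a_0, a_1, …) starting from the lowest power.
(a_0, a_1, …) = (5, 5, 5, 0, 3)

Repeated division by 7 gives the digits low-to-high: 7488 = 5 + 5·7^1 + 5·7^2 + 3·7^4. Digit sequence: (5, 5, 5, 0, 3).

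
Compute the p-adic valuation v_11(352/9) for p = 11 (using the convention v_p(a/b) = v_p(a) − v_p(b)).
v_11(352/9) = 1

Factor powers of 11 from the numerator and denominator of the reduced fraction: 352 = 11^1 · 32 and 9 = 11^0 · 9. Apply v_p(a/b) = v_p(a) − v_p(b): v_11(352/9) = 1 − 0 = 1.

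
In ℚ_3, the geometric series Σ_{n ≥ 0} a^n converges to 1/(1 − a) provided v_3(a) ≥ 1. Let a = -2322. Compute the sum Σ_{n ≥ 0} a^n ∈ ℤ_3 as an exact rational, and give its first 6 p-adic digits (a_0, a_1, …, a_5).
Σ a^n = 1/(1 − a) = 1/2323;  first 6 digits = (1, 0, 0, 1, 1, 2)

v_3(a) = 3 ≥ 1, so the series converges in ℤ_3 to 1/(1 − a) = 1/(1 − (-2322)) = 1/2323. Expand this rational in ℤ_3: compute digits iteratively via d_i = x_i mod 3, x_{i+1} = (x_i − d_i)/3. The first 6 digits are (1, 0, 0, 1, 1, 2).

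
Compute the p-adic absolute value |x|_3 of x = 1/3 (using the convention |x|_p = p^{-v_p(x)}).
|1/3|_3 = 3

Step 1 — compute v_3(x) by factoring powers of 3 out of the numerator and denominator: v_3(1/3) = -1. Step 2 — apply |x|_p = p^{-v_p(x)} = 3^{1} = 3.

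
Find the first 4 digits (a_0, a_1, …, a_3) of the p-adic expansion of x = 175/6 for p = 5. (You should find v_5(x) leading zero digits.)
(a_0, …, a_3) = (0, 0, 2, 4)

v_5(175/6) = 2, so a_0 = ... = a_1 = 0. Factor out: x = 5^2 · u with u = 7/6 a unit in ℤ_5. Expand u iteratively via a_{v+i} = u_i mod 5, u_{i+1} = (u_i − a_{v+i})/5:
  u_0 = 7/6;  a_2 = 2;  u_1 = (u_0 − 2)/5 = -1/6
  u_1 = -1/6;  a_3 = 4;  u_2 = (u_1 − 4)/5 = -5/6
Digits: (0, 0, 2, 4).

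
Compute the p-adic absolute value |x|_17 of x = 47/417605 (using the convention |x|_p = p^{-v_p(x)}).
|47/417605|_17 = 83521

Step 1 — compute v_17(x) by factoring powers of 17 out of the numerator and denominator: v_17(47/417605) = -4. Step 2 — apply |x|_p = p^{-v_p(x)} = 17^{4} = 83521.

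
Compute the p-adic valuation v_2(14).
v_2(14) = 1

v_2(n) is the largest exponent k such that 2^k divides n. Factor out: 14 = 2^1 · 7. (Sign doesn't affect v_p.) So v_2(14) = 1.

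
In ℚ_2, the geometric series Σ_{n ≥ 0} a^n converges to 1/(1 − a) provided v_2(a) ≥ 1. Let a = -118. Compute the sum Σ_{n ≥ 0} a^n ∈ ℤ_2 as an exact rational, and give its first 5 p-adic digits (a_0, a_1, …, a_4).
Σ a^n = 1/(1 − a) = 1/119;  first 5 digits = (1, 1, 1, 0, 0)

v_2(a) = 1 ≥ 1, so the series converges in ℤ_2 to 1/(1 − a) = 1/(1 − (-118)) = 1/119. Expand this rational in ℤ_2: compute digits iteratively via d_i = x_i mod 2, x_{i+1} = (x_i − d_i)/2. The first 5 digits are (1, 1, 1, 0, 0).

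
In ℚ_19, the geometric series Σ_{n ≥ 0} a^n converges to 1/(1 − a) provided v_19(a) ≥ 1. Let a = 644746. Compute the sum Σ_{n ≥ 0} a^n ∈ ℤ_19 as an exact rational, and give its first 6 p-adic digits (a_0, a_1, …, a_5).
Σ a^n = 1/(1 − a) = -1/644745;  first 6 digits = (1, 0, 0, 18, 4, 0)

v_19(a) = 3 ≥ 1, so the series converges in ℤ_19 to 1/(1 − a) = 1/(1 − 644746) = -1/644745. Expand this rational in ℤ_19: compute digits iteratively via d_i = x_i mod 19, x_{i+1} = (x_i − d_i)/19. The first 6 digits are (1, 0, 0, 18, 4, 0).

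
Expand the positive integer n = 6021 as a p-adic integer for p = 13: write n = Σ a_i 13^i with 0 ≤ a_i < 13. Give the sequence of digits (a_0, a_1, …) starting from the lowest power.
(a_0, a_1, …) = (2, 8, 9, 2)

Repeated division by 13 gives the digits low-to-high: 6021 = 2 + 8·13^1 + 9·13^2 + 2·13^3. Digit sequence: (2, 8, 9, 2).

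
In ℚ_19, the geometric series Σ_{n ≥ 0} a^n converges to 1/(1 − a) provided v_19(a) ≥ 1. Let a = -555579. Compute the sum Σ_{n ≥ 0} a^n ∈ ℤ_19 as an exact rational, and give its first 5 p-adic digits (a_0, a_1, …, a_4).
Σ a^n = 1/(1 − a) = 1/555580;  first 5 digits = (1, 0, 0, 14, 14)

v_19(a) = 3 ≥ 1, so the series converges in ℤ_19 to 1/(1 − a) = 1/(1 − (-555579)) = 1/555580. Expand this rational in ℤ_19: compute digits iteratively via d_i = x_i mod 19, x_{i+1} = (x_i − d_i)/19. The first 5 digits are (1, 0, 0, 14, 14).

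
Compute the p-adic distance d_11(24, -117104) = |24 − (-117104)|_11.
d_11(24, -117104) = 1/14641

Step 1 — x − y = 24 − (-117104) = 117128. Step 2 — v_11(117128) = 4 (factor: 117128 = (11^4 · 8); the sign does not affect v_p). Step 3 — |x − y|_11 = 11^{-4} = 1/14641.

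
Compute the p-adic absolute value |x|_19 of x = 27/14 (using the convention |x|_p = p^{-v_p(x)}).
|27/14|_19 = 1

Step 1 — compute v_19(x) by factoring powers of 19 out of the numerator and denominator: v_19(27/14) = 0. Step 2 — apply |x|_p = p^{-v_p(x)} = 19^{0} = 1.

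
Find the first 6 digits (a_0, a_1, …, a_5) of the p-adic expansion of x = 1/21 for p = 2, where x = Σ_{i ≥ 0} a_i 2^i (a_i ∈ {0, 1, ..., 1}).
(a_0, …, a_5) = (1, 0, 1, 1, 1, 1)

v_2(1/21) = 0 (numerator and denominator both coprime to 2), so x ∈ ℤ_2^×. Compute digits iteratively via a_i = x_i mod 2, x_{i+1} = (x_i − a_i)/2, with x_0 = x:
  x_0 = 1/21;  a_0 = 1;  x_1 = (x_0 − 1)/2 = -10/21
  x_1 = -10/21;  a_1 = 0;  x_2 = (x_1 − 0)/2 = -5/21
  x_2 = -5/21;  a_2 = 1;  x_3 = (x_2 − 1)/2 = -13/21
  x_3 = -13/21;  a_3 = 1;  x_4 = (x_3 − 1)/2 = -17/21
  x_4 = -17/21;  a_4 = 1;  x_5 = (x_4 − 1)/2 = -19/21
  x_5 = -19/21;  a_5 = 1;  x_6 = (x_5 − 1)/2 = -20/21
Digits: (1, 0, 1, 1, 1, 1).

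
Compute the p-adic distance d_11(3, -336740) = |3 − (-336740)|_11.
d_11(3, -336740) = 1/14641

Step 1 — x − y = 3 − (-336740) = 336743. Step 2 — v_11(336743) = 4 (factor: 336743 = (11^4 · 23); the sign does not affect v_p). Step 3 — |x − y|_11 = 11^{-4} = 1/14641.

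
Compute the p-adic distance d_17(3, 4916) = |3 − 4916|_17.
d_17(3, 4916) = 1/4913

Step 1 — x − y = 3 − 4916 = -4913. Step 2 — v_17(-4913) = 3 (factor: -4913 = −(17^3 · 1); the sign does not affect v_p). Step 3 — |x − y|_17 = 17^{-3} = 1/4913.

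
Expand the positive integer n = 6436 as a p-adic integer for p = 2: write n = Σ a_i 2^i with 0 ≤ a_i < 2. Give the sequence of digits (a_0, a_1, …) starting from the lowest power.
(a_0, a_1, …) = (0, 0, 1, 0, 0, 1, 0, 0, 1, 0, 0, 1, 1)

Repeated division by 2 gives the digits low-to-high: 6436 = 1·2^2 + 1·2^5 + 1·2^8 + 1·2^11 + 1·2^12. Digit sequence: (0, 0, 1, 0, 0, 1, 0, 0, 1, 0, 0, 1, 1).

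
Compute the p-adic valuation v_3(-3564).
v_3(-3564) = 4

v_3(n) is the largest exponent k such that 3^k divides n. Factor out: -3564 = -3^4 · 44. (Sign doesn't affect v_p.) So v_3(-3564) = 4.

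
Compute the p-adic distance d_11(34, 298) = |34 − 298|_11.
d_11(34, 298) = 1/11

Step 1 — x − y = 34 − 298 = -264. Step 2 — v_11(-264) = 1 (factor: -264 = −(11^1 · 24); the sign does not affect v_p). Step 3 — |x − y|_11 = 11^{-1} = 1/11.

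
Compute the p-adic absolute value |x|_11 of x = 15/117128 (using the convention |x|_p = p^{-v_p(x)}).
|15/117128|_11 = 14641

Step 1 — compute v_11(x) by factoring powers of 11 out of the numerator and denominator: v_11(15/117128) = -4. Step 2 — apply |x|_p = p^{-v_p(x)} = 11^{4} = 14641.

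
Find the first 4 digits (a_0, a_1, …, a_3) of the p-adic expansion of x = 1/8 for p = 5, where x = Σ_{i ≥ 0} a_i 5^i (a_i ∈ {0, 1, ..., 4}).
(a_0, …, a_3) = (2, 4, 1, 4)

v_5(1/8) = 0 (numerator and denominator both coprime to 5), so x ∈ ℤ_5^×. Compute digits iteratively via a_i = x_i mod 5, x_{i+1} = (x_i − a_i)/5, with x_0 = x:
  x_0 = 1/8;  a_0 = 2;  x_1 = (x_0 − 2)/5 = -3/8
  x_1 = -3/8;  a_1 = 4;  x_2 = (x_1 − 4)/5 = -7/8
  x_2 = -7/8;  a_2 = 1;  x_3 = (x_2 − 1)/5 = -3/8
  x_3 = -3/8;  a_3 = 4;  x_4 = (x_3 − 4)/5 = -7/8
Digits: (2, 4, 1, 4).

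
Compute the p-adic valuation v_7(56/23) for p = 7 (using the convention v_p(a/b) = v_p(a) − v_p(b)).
v_7(56/23) = 1

Factor powers of 7 from the numerator and denominator of the reduced fraction: 56 = 7^1 · 8 and 23 = 7^0 · 23. Apply v_p(a/b) = v_p(a) − v_p(b): v_7(56/23) = 1 − 0 = 1.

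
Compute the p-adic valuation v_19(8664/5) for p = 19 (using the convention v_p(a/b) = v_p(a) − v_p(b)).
v_19(8664/5) = 2

Factor powers of 19 from the numerator and denominator of the reduced fraction: 8664 = 19^2 · 24 and 5 = 19^0 · 5. Apply v_p(a/b) = v_p(a) − v_p(b): v_19(8664/5) = 2 − 0 = 2.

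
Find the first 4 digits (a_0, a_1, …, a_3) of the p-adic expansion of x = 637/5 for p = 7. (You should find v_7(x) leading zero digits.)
(a_0, …, a_3) = (0, 0, 4, 4)

v_7(637/5) = 2, so a_0 = ... = a_1 = 0. Factor out: x = 7^2 · u with u = 13/5 a unit in ℤ_7. Expand u iteratively via a_{v+i} = u_i mod 7, u_{i+1} = (u_i − a_{v+i})/7:
  u_0 = 13/5;  a_2 = 4;  u_1 = (u_0 − 4)/7 = -1/5
  u_1 = -1/5;  a_3 = 4;  u_2 = (u_1 − 4)/7 = -3/5
Digits: (0, 0, 4, 4).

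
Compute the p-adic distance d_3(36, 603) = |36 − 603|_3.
d_3(36, 603) = 1/81

Step 1 — x − y = 36 − 603 = -567. Step 2 — v_3(-567) = 4 (factor: -567 = −(3^4 · 7); the sign does not affect v_p). Step 3 — |x − y|_3 = 3^{-4} = 1/81.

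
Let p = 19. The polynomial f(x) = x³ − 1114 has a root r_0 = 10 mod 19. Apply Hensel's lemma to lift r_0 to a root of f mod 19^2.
r_1 = 162 (mod 361)

Hensel: r_{i+1} = r_i − f(r_i)/f′(r_i) mod 19^{i+2}, where f′(x) = 3x². Iterate:
  r_0 = 10 (mod 19)
  r_1 = 162 (mod 361)
Final: r = 162 with f(r) ≡ 0 mod 19^2.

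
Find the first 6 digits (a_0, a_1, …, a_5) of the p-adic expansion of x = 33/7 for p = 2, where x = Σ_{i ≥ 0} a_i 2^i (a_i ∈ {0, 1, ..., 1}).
(a_0, …, a_5) = (1, 1, 1, 0, 1, 0)

v_2(33/7) = 0 (numerator and denominator both coprime to 2), so x ∈ ℤ_2^×. Compute digits iteratively via a_i = x_i mod 2, x_{i+1} = (x_i − a_i)/2, with x_0 = x:
  x_0 = 33/7;  a_0 = 1;  x_1 = (x_0 − 1)/2 = 13/7
  x_1 = 13/7;  a_1 = 1;  x_2 = (x_1 − 1)/2 = 3/7
  x_2 = 3/7;  a_2 = 1;  x_3 = (x_2 − 1)/2 = -2/7
  x_3 = -2/7;  a_3 = 0;  x_4 = (x_3 − 0)/2 = -1/7
  x_4 = -1/7;  a_4 = 1;  x_5 = (x_4 − 1)/2 = -4/7
  x_5 = -4/7;  a_5 = 0;  x_6 = (x_5 − 0)/2 = -2/7
Digits: (1, 1, 1, 0, 1, 0).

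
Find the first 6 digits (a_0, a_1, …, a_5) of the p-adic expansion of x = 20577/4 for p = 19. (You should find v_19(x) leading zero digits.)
(a_0, …, a_5) = (0, 0, 0, 15, 4, 14)

v_19(20577/4) = 3, so a_0 = ... = a_2 = 0. Factor out: x = 19^3 · u with u = 3/4 a unit in ℤ_19. Expand u iteratively via a_{v+i} = u_i mod 19, u_{i+1} = (u_i − a_{v+i})/19:
  u_0 = 3/4;  a_3 = 15;  u_1 = (u_0 − 15)/19 = -3/4
  u_1 = -3/4;  a_4 = 4;  u_2 = (u_1 − 4)/19 = -1/4
  u_2 = -1/4;  a_5 = 14;  u_3 = (u_2 − 14)/19 = -3/4
Digits: (0, 0, 0, 15, 4, 14).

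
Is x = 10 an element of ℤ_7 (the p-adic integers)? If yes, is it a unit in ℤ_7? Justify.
x ∈ ℤ_7^× (unit); v_7(x) = 0

ℤ_7 = {x ∈ ℚ_7 : v_7(x) ≥ 0} and ℤ_7^× = {x ∈ ℤ_7 : v_7(x) = 0}. Here v_7(10) = v_7(num) − v_7(den) = 0; compare against these criteria.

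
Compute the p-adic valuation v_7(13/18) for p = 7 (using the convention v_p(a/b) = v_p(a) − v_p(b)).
v_7(13/18) = 0

Factor powers of 7 from the numerator and denominator of the reduced fraction: 13 = 7^0 · 13 and 18 = 7^0 · 18. Apply v_p(a/b) = v_p(a) − v_p(b): v_7(13/18) = 0 − 0 = 0.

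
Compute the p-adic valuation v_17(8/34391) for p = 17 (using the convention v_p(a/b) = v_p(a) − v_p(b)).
v_17(8/34391) = -3

Factor powers of 17 from the numerator and denominator of the reduced fraction: 8 = 17^0 · 8 and 34391 = 17^3 · 7. Apply v_p(a/b) = v_p(a) − v_p(b): v_17(8/34391) = 0 − 3 = -3.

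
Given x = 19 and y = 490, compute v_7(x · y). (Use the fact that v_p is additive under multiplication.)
v_7(9310) = 2

v_p(x) = 0 (factor: 19 = 7^0 · 19); v_p(y) = 2 (factor: 490 = 7^2 · 10). Additivity: v_p(xy) = v_p(x) + v_p(y) = 0 + 2 = 2. (Direct check: xy = 9310 = 7^2 · (190).)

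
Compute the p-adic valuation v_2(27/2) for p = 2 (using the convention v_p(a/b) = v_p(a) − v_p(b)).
v_2(27/2) = -1

Factor powers of 2 from the numerator and denominator of the reduced fraction: 27 = 2^0 · 27 and 2 = 2^1 · 1. Apply v_p(a/b) = v_p(a) − v_p(b): v_2(27/2) = 0 − 1 = -1.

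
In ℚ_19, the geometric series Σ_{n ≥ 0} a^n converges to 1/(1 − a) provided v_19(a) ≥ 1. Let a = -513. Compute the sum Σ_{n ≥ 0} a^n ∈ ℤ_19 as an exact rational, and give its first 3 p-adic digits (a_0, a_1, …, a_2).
Σ a^n = 1/(1 − a) = 1/514;  first 3 digits = (1, 11, 5)

v_19(a) = 1 ≥ 1, so the series converges in ℤ_19 to 1/(1 − a) = 1/(1 − (-513)) = 1/514. Expand this rational in ℤ_19: compute digits iteratively via d_i = x_i mod 19, x_{i+1} = (x_i − d_i)/19. The first 3 digits are (1, 11, 5).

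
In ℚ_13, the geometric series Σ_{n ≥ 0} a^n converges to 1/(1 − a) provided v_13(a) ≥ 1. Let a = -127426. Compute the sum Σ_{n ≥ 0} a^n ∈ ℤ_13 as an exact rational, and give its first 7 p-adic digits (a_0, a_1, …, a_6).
Σ a^n = 1/(1 − a) = 1/127427;  first 7 digits = (1, 0, 0, 7, 8, 12, 9)

v_13(a) = 3 ≥ 1, so the series converges in ℤ_13 to 1/(1 − a) = 1/(1 − (-127426)) = 1/127427. Expand this rational in ℤ_13: compute digits iteratively via d_i = x_i mod 13, x_{i+1} = (x_i − d_i)/13. The first 7 digits are (1, 0, 0, 7, 8, 12, 9).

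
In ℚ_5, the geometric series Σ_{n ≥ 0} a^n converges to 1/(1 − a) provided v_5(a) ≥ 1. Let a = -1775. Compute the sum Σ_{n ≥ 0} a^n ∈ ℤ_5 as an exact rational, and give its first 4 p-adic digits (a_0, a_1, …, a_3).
Σ a^n = 1/(1 − a) = 1/1776;  first 4 digits = (1, 0, 4, 0)

v_5(a) = 2 ≥ 1, so the series converges in ℤ_5 to 1/(1 − a) = 1/(1 − (-1775)) = 1/1776. Expand this rational in ℤ_5: compute digits iteratively via d_i = x_i mod 5, x_{i+1} = (x_i − d_i)/5. The first 4 digits are (1, 0, 4, 0).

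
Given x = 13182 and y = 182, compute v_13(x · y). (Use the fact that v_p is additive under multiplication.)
v_13(2399124) = 4

v_p(x) = 3 (factor: 13182 = 13^3 · 6); v_p(y) = 1 (factor: 182 = 13^1 · 14). Additivity: v_p(xy) = v_p(x) + v_p(y) = 3 + 1 = 4. (Direct check: xy = 2399124 = 13^4 · (84).)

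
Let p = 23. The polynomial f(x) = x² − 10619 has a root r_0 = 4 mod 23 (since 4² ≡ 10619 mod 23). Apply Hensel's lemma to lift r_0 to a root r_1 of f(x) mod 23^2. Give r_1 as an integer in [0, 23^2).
r_1 = 73 (mod 529)

Hensel's recurrence: r_{i+1} = r_i − f(r_i)·(f′(r_i))^{-1} mod 23^{i+2}, with f′(x) = 2x. Iterate:
  r_0 = 4 (mod 23)
  r_1 = 73 (mod 529)
Final: r_1 = 73, and one checks f(r_1) ≡ 0 mod 23^2.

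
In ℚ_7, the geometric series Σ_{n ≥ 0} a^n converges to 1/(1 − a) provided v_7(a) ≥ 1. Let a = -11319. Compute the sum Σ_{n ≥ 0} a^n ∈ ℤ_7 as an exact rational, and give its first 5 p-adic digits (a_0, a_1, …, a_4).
Σ a^n = 1/(1 − a) = 1/11320;  first 5 digits = (1, 0, 0, 2, 2)

v_7(a) = 3 ≥ 1, so the series converges in ℤ_7 to 1/(1 − a) = 1/(1 − (-11319)) = 1/11320. Expand this rational in ℤ_7: compute digits iteratively via d_i = x_i mod 7, x_{i+1} = (x_i − d_i)/7. The first 5 digits are (1, 0, 0, 2, 2).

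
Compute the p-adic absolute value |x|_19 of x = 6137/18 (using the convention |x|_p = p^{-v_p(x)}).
|6137/18|_19 = 1/361

Step 1 — compute v_19(x) by factoring powers of 19 out of the numerator and denominator: v_19(6137/18) = 2. Step 2 — apply |x|_p = p^{-v_p(x)} = 19^{-2} = 1/361.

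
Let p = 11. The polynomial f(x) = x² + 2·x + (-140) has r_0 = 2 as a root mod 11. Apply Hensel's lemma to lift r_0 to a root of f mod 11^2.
r_1 = 24 (mod 121)

Hensel: r_{i+1} = r_i − f(r_i)·(f′(r_i))^{-1} mod 11^{i+2}, f′(x) = 2x + 2. Iterate:
  r_0 = 2 (mod 11)
  r_1 = 24 (mod 121)
Final: r = 24 satisfies f(r) ≡ 0 mod 11^2.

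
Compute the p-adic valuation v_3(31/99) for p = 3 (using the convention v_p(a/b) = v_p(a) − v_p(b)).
v_3(31/99) = -2

Factor powers of 3 from the numerator and denominator of the reduced fraction: 31 = 3^0 · 31 and 99 = 3^2 · 11. Apply v_p(a/b) = v_p(a) − v_p(b): v_3(31/99) = 0 − 2 = -2.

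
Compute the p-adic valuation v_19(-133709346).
v_19(-133709346) = 5

v_19(n) is the largest exponent k such that 19^k divides n. Factor out: -133709346 = -19^5 · 54. (Sign doesn't affect v_p.) So v_19(-133709346) = 5.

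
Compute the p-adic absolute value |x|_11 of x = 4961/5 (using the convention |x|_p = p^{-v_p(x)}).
|4961/5|_11 = 1/121

Step 1 — compute v_11(x) by factoring powers of 11 out of the numerator and denominator: v_11(4961/5) = 2. Step 2 — apply |x|_p = p^{-v_p(x)} = 11^{-2} = 1/121.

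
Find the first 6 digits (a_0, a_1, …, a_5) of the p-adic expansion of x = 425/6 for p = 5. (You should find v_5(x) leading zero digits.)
(a_0, …, a_5) = (0, 0, 2, 1, 4, 0)

v_5(425/6) = 2, so a_0 = ... = a_1 = 0. Factor out: x = 5^2 · u with u = 17/6 a unit in ℤ_5. Expand u iteratively via a_{v+i} = u_i mod 5, u_{i+1} = (u_i − a_{v+i})/5:
  u_0 = 17/6;  a_2 = 2;  u_1 = (u_0 − 2)/5 = 1/6
  u_1 = 1/6;  a_3 = 1;  u_2 = (u_1 − 1)/5 = -1/6
  u_2 = -1/6;  a_4 = 4;  u_3 = (u_2 − 4)/5 = -5/6
  u_3 = -5/6;  a_5 = 0;  u_4 = (u_3 − 0)/5 = -1/6
Digits: (0, 0, 2, 1, 4, 0).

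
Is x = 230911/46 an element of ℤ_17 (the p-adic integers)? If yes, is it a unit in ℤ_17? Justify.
x ∈ ℤ_17 but not a unit; v_17(x) = 3 > 0

ℤ_17 = {x ∈ ℚ_17 : v_17(x) ≥ 0} and ℤ_17^× = {x ∈ ℤ_17 : v_17(x) = 0}. Here v_17(230911/46) = v_17(num) − v_17(den) = 3; compare against these criteria.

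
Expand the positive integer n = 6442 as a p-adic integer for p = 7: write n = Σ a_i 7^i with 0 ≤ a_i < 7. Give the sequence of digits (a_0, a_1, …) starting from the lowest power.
(a_0, a_1, …) = (2, 3, 5, 4, 2)

Repeated division by 7 gives the digits low-to-high: 6442 = 2 + 3·7^1 + 5·7^2 + 4·7^3 + 2·7^4. Digit sequence: (2, 3, 5, 4, 2).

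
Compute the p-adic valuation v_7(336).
v_7(336) = 1

v_7(n) is the largest exponent k such that 7^k divides n. Factor out: 336 = 7^1 · 48. (Sign doesn't affect v_p.) So v_7(336) = 1.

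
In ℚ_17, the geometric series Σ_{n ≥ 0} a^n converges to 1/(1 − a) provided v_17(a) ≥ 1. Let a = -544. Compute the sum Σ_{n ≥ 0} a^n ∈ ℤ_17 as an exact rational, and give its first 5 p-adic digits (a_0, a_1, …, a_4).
Σ a^n = 1/(1 − a) = 1/545;  first 5 digits = (1, 2, 2, 0, 13)

v_17(a) = 1 ≥ 1, so the series converges in ℤ_17 to 1/(1 − a) = 1/(1 − (-544)) = 1/545. Expand this rational in ℤ_17: compute digits iteratively via d_i = x_i mod 17, x_{i+1} = (x_i − d_i)/17. The first 5 digits are (1, 2, 2, 0, 13).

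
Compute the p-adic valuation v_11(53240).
v_11(53240) = 3

v_11(n) is the largest exponent k such that 11^k divides n. Factor out: 53240 = 11^3 · 40. (Sign doesn't affect v_p.) So v_11(53240) = 3.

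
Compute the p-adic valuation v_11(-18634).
v_11(-18634) = 3

v_11(n) is the largest exponent k such that 11^k divides n. Factor out: -18634 = -11^3 · 14. (Sign doesn't affect v_p.) So v_11(-18634) = 3.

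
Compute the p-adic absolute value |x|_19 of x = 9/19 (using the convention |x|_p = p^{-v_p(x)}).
|9/19|_19 = 19

Step 1 — compute v_19(x) by factoring powers of 19 out of the numerator and denominator: v_19(9/19) = -1. Step 2 — apply |x|_p = p^{-v_p(x)} = 19^{1} = 19.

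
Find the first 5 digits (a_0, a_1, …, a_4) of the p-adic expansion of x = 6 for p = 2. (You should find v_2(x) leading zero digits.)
(a_0, …, a_4) = (0, 1, 1, 0, 0)

v_2(6) = 1, so a_0 = ... = a_0 = 0. Factor out: x = 2^1 · u with u = 3 a unit in ℤ_2. Expand u iteratively via a_{v+i} = u_i mod 2, u_{i+1} = (u_i − a_{v+i})/2:
  u_0 = 3;  a_1 = 1;  u_1 = (u_0 − 1)/2 = 1
  u_1 = 1;  a_2 = 1;  u_2 = (u_1 − 1)/2 = 0
  u_2 = 0;  a_3 = 0;  u_3 = (u_2 − 0)/2 = 0
  u_3 = 0;  a_4 = 0;  u_4 = (u_3 − 0)/2 = 0
Digits: (0, 1, 1, 0, 0).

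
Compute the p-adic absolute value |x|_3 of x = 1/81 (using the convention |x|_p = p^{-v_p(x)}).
|1/81|_3 = 81

Step 1 — compute v_3(x) by factoring powers of 3 out of the numerator and denominator: v_3(1/81) = -4. Step 2 — apply |x|_p = p^{-v_p(x)} = 3^{4} = 81.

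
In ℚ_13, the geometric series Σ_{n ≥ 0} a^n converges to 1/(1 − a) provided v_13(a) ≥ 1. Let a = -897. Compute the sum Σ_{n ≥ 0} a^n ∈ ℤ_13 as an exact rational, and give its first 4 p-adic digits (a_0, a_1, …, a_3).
Σ a^n = 1/(1 − a) = 1/898;  first 4 digits = (1, 9, 10, 2)

v_13(a) = 1 ≥ 1, so the series converges in ℤ_13 to 1/(1 − a) = 1/(1 − (-897)) = 1/898. Expand this rational in ℤ_13: compute digits iteratively via d_i = x_i mod 13, x_{i+1} = (x_i − d_i)/13. The first 4 digits are (1, 9, 10, 2).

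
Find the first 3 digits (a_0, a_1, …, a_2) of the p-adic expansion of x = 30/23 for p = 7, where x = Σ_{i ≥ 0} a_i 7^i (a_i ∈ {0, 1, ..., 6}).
(a_0, …, a_2) = (1, 4, 4)

v_7(30/23) = 0 (numerator and denominator both coprime to 7), so x ∈ ℤ_7^×. Compute digits iteratively via a_i = x_i mod 7, x_{i+1} = (x_i − a_i)/7, with x_0 = x:
  x_0 = 30/23;  a_0 = 1;  x_1 = (x_0 − 1)/7 = 1/23
  x_1 = 1/23;  a_1 = 4;  x_2 = (x_1 − 4)/7 = -13/23
  x_2 = -13/23;  a_2 = 4;  x_3 = (x_2 − 4)/7 = -15/23
Digits: (1, 4, 4).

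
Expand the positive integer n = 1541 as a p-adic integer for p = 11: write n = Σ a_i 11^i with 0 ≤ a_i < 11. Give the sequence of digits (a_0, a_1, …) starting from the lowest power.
(a_0, a_1, …) = (1, 8, 1, 1)

Repeated division by 11 gives the digits low-to-high: 1541 = 1 + 8·11^1 + 1·11^2 + 1·11^3. Digit sequence: (1, 8, 1, 1).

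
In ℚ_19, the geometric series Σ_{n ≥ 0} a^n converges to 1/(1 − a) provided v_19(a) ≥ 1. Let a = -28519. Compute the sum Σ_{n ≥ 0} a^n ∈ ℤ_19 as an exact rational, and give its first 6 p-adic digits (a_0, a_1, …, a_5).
Σ a^n = 1/(1 − a) = 1/28520;  first 6 digits = (1, 0, 16, 14, 8, 5)

v_19(a) = 2 ≥ 1, so the series converges in ℤ_19 to 1/(1 − a) = 1/(1 − (-28519)) = 1/28520. Expand this rational in ℤ_19: compute digits iteratively via d_i = x_i mod 19, x_{i+1} = (x_i − d_i)/19. The first 6 digits are (1, 0, 16, 14, 8, 5).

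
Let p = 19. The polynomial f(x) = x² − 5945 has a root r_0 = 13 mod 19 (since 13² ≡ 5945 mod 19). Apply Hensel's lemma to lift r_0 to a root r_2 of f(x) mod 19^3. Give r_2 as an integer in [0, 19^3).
r_2 = 1818 (mod 6859)

Hensel's recurrence: r_{i+1} = r_i − f(r_i)·(f′(r_i))^{-1} mod 19^{i+2}, with f′(x) = 2x. Iterate:
  r_0 = 13 (mod 19)
  r_1 = 13 (mod 361)
  r_2 = 1818 (mod 6859)
Final: r_2 = 1818, and one checks f(r_2) ≡ 0 mod 19^3.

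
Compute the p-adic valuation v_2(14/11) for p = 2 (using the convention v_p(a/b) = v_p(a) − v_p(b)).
v_2(14/11) = 1

Factor powers of 2 from the numerator and denominator of the reduced fraction: 14 = 2^1 · 7 and 11 = 2^0 · 11. Apply v_p(a/b) = v_p(a) − v_p(b): v_2(14/11) = 1 − 0 = 1.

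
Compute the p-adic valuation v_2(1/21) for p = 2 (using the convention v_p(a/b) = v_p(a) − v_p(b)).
v_2(1/21) = 0

Factor powers of 2 from the numerator and denominator of the reduced fraction: 1 = 2^0 · 1 and 21 = 2^0 · 21. Apply v_p(a/b) = v_p(a) − v_p(b): v_2(1/21) = 0 − 0 = 0.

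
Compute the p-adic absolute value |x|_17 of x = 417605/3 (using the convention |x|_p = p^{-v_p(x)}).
|417605/3|_17 = 1/83521

Step 1 — compute v_17(x) by factoring powers of 17 out of the numerator and denominator: v_17(417605/3) = 4. Step 2 — apply |x|_p = p^{-v_p(x)} = 17^{-4} = 1/83521.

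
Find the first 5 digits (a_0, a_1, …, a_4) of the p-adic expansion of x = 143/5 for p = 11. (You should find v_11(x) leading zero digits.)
(a_0, …, a_4) = (0, 7, 4, 4, 4)

v_11(143/5) = 1, so a_0 = ... = a_0 = 0. Factor out: x = 11^1 · u with u = 13/5 a unit in ℤ_11. Expand u iteratively via a_{v+i} = u_i mod 11, u_{i+1} = (u_i − a_{v+i})/11:
  u_0 = 13/5;  a_1 = 7;  u_1 = (u_0 − 7)/11 = -2/5
  u_1 = -2/5;  a_2 = 4;  u_2 = (u_1 − 4)/11 = -2/5
  u_2 = -2/5;  a_3 = 4;  u_3 = (u_2 − 4)/11 = -2/5
  u_3 = -2/5;  a_4 = 4;  u_4 = (u_3 − 4)/11 = -2/5
Digits: (0, 7, 4, 4, 4).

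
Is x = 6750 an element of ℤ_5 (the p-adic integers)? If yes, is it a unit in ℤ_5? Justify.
x ∈ ℤ_5 but not a unit; v_5(x) = 3 > 0

ℤ_5 = {x ∈ ℚ_5 : v_5(x) ≥ 0} and ℤ_5^× = {x ∈ ℤ_5 : v_5(x) = 0}. Here v_5(6750) = v_5(num) − v_5(den) = 3; compare against these criteria.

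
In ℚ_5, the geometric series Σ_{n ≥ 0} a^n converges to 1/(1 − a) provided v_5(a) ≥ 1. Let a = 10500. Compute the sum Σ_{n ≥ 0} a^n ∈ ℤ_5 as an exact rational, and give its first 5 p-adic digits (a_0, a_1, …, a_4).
Σ a^n = 1/(1 − a) = -1/10499;  first 5 digits = (1, 0, 0, 4, 1)

v_5(a) = 3 ≥ 1, so the series converges in ℤ_5 to 1/(1 − a) = 1/(1 − 10500) = -1/10499. Expand this rational in ℤ_5: compute digits iteratively via d_i = x_i mod 5, x_{i+1} = (x_i − d_i)/5. The first 5 digits are (1, 0, 0, 4, 1).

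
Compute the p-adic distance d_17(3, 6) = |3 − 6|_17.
d_17(3, 6) = 1

Step 1 — x − y = 3 − 6 = -3. Step 2 — v_17(-3) = 0 (factor: -3 = −(17^0 · 3); the sign does not affect v_p). Step 3 — |x − y|_17 = 17^{0} = 1.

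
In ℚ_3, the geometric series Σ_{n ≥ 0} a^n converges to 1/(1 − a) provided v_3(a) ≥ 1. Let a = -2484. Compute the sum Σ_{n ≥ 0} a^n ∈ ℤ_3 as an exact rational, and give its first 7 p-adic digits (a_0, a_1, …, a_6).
Σ a^n = 1/(1 − a) = 1/2485;  first 7 digits = (1, 0, 0, 1, 2, 1, 0)

v_3(a) = 3 ≥ 1, so the series converges in ℤ_3 to 1/(1 − a) = 1/(1 − (-2484)) = 1/2485. Expand this rational in ℤ_3: compute digits iteratively via d_i = x_i mod 3, x_{i+1} = (x_i − d_i)/3. The first 7 digits are (1, 0, 0, 1, 2, 1, 0).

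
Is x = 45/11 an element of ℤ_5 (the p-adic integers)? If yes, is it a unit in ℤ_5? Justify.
x ∈ ℤ_5 but not a unit; v_5(x) = 1 > 0

ℤ_5 = {x ∈ ℚ_5 : v_5(x) ≥ 0} and ℤ_5^× = {x ∈ ℤ_5 : v_5(x) = 0}. Here v_5(45/11) = v_5(num) − v_5(den) = 1; compare against these criteria.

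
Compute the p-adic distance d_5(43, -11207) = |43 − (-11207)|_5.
d_5(43, -11207) = 1/625

Step 1 — x − y = 43 − (-11207) = 11250. Step 2 — v_5(11250) = 4 (factor: 11250 = (5^4 · 18); the sign does not affect v_p). Step 3 — |x − y|_5 = 5^{-4} = 1/625.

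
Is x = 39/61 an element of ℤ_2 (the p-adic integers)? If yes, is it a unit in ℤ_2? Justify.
x ∈ ℤ_2^× (unit); v_2(x) = 0

ℤ_2 = {x ∈ ℚ_2 : v_2(x) ≥ 0} and ℤ_2^× = {x ∈ ℤ_2 : v_2(x) = 0}. Here v_2(39/61) = v_2(num) − v_2(den) = 0; compare against these criteria.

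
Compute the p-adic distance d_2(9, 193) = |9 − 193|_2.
d_2(9, 193) = 1/8

Step 1 — x − y = 9 − 193 = -184. Step 2 — v_2(-184) = 3 (factor: -184 = −(2^3 · 23); the sign does not affect v_p). Step 3 — |x − y|_2 = 2^{-3} = 1/8.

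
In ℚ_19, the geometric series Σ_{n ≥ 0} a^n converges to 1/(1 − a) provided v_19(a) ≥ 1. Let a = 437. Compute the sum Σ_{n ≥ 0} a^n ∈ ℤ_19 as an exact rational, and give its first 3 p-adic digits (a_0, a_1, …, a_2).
Σ a^n = 1/(1 − a) = -1/436;  first 3 digits = (1, 4, 17)

v_19(a) = 1 ≥ 1, so the series converges in ℤ_19 to 1/(1 − a) = 1/(1 − 437) = -1/436. Expand this rational in ℤ_19: compute digits iteratively via d_i = x_i mod 19, x_{i+1} = (x_i − d_i)/19. The first 3 digits are (1, 4, 17).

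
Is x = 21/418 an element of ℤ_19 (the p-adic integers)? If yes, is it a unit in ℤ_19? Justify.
x ∉ ℤ_19 (v_19(x) = -1 < 0)

ℤ_19 = {x ∈ ℚ_19 : v_19(x) ≥ 0} and ℤ_19^× = {x ∈ ℤ_19 : v_19(x) = 0}. Here v_19(21/418) = v_19(num) − v_19(den) = -1; compare against these criteria.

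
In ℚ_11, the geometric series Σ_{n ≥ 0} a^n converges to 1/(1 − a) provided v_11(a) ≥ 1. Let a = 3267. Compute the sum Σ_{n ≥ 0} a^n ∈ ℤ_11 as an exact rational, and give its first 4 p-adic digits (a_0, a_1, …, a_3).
Σ a^n = 1/(1 − a) = -1/3266;  first 4 digits = (1, 0, 5, 2)

v_11(a) = 2 ≥ 1, so the series converges in ℤ_11 to 1/(1 − a) = 1/(1 − 3267) = -1/3266. Expand this rational in ℤ_11: compute digits iteratively via d_i = x_i mod 11, x_{i+1} = (x_i − d_i)/11. The first 4 digits are (1, 0, 5, 2).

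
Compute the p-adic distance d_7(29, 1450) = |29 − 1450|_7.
d_7(29, 1450) = 1/49

Step 1 — x − y = 29 − 1450 = -1421. Step 2 — v_7(-1421) = 2 (factor: -1421 = −(7^2 · 29); the sign does not affect v_p). Step 3 — |x − y|_7 = 7^{-2} = 1/49.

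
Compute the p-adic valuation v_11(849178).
v_11(849178) = 4

v_11(n) is the largest exponent k such that 11^k divides n. Factor out: 849178 = 11^4 · 58. (Sign doesn't affect v_p.) So v_11(849178) = 4.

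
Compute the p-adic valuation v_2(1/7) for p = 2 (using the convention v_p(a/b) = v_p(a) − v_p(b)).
v_2(1/7) = 0

Factor powers of 2 from the numerator and denominator of the reduced fraction: 1 = 2^0 · 1 and 7 = 2^0 · 7. Apply v_p(a/b) = v_p(a) − v_p(b): v_2(1/7) = 0 − 0 = 0.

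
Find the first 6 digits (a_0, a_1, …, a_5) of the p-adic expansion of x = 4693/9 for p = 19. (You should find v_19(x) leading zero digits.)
(a_0, …, a_5) = (0, 0, 12, 10, 10, 10)

v_19(4693/9) = 2, so a_0 = ... = a_1 = 0. Factor out: x = 19^2 · u with u = 13/9 a unit in ℤ_19. Expand u iteratively via a_{v+i} = u_i mod 19, u_{i+1} = (u_i − a_{v+i})/19:
  u_0 = 13/9;  a_2 = 12;  u_1 = (u_0 − 12)/19 = -5/9
  u_1 = -5/9;  a_3 = 10;  u_2 = (u_1 − 10)/19 = -5/9
  u_2 = -5/9;  a_4 = 10;  u_3 = (u_2 − 10)/19 = -5/9
  u_3 = -5/9;  a_5 = 10;  u_4 = (u_3 − 10)/19 = -5/9
Digits: (0, 0, 12, 10, 10, 10).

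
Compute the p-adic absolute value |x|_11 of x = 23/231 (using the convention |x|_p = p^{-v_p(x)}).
|23/231|_11 = 11

Step 1 — compute v_11(x) by factoring powers of 11 out of the numerator and denominator: v_11(23/231) = -1. Step 2 — apply |x|_p = p^{-v_p(x)} = 11^{1} = 11.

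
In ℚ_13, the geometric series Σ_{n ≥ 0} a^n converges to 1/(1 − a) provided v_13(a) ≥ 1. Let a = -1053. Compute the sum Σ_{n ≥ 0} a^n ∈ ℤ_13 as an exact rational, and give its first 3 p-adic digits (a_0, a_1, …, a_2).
Σ a^n = 1/(1 − a) = 1/1054;  first 3 digits = (1, 10, 2)

v_13(a) = 1 ≥ 1, so the series converges in ℤ_13 to 1/(1 − a) = 1/(1 − (-1053)) = 1/1054. Expand this rational in ℤ_13: compute digits iteratively via d_i = x_i mod 13, x_{i+1} = (x_i − d_i)/13. The first 3 digits are (1, 10, 2).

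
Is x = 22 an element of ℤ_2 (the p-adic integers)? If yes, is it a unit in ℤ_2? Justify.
x ∈ ℤ_2 but not a unit; v_2(x) = 1 > 0

ℤ_2 = {x ∈ ℚ_2 : v_2(x) ≥ 0} and ℤ_2^× = {x ∈ ℤ_2 : v_2(x) = 0}. Here v_2(22) = v_2(num) − v_2(den) = 1; compare against these criteria.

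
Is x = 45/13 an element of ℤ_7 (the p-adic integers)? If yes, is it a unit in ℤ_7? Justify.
x ∈ ℤ_7^× (unit); v_7(x) = 0

ℤ_7 = {x ∈ ℚ_7 : v_7(x) ≥ 0} and ℤ_7^× = {x ∈ ℤ_7 : v_7(x) = 0}. Here v_7(45/13) = v_7(num) − v_7(den) = 0; compare against these criteria.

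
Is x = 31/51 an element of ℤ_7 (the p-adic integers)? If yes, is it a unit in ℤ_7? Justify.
x ∈ ℤ_7^× (unit); v_7(x) = 0

ℤ_7 = {x ∈ ℚ_7 : v_7(x) ≥ 0} and ℤ_7^× = {x ∈ ℤ_7 : v_7(x) = 0}. Here v_7(31/51) = v_7(num) − v_7(den) = 0; compare against these criteria.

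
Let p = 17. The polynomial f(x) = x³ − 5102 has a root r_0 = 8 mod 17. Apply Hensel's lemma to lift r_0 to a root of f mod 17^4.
r_3 = 72020 (mod 83521)

Hensel: r_{i+1} = r_i − f(r_i)/f′(r_i) mod 17^{i+2}, where f′(x) = 3x². Iterate:
  r_0 = 8 (mod 17)
  r_1 = 59 (mod 289)
  r_2 = 3238 (mod 4913)
  r_3 = 72020 (mod 83521)
Final: r = 72020 with f(r) ≡ 0 mod 17^4.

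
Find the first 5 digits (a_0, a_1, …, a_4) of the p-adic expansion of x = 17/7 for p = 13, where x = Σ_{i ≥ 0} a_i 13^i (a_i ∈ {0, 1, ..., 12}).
(a_0, …, a_4) = (8, 7, 5, 7, 5)

v_13(17/7) = 0 (numerator and denominator both coprime to 13), so x ∈ ℤ_13^×. Compute digits iteratively via a_i = x_i mod 13, x_{i+1} = (x_i − a_i)/13, with x_0 = x:
  x_0 = 17/7;  a_0 = 8;  x_1 = (x_0 − 8)/13 = -3/7
  x_1 = -3/7;  a_1 = 7;  x_2 = (x_1 − 7)/13 = -4/7
  x_2 = -4/7;  a_2 = 5;  x_3 = (x_2 − 5)/13 = -3/7
  x_3 = -3/7;  a_3 = 7;  x_4 = (x_3 − 7)/13 = -4/7
  x_4 = -4/7;  a_4 = 5;  x_5 = (x_4 − 5)/13 = -3/7
Digits: (8, 7, 5, 7, 5).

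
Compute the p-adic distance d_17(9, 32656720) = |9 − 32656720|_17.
d_17(9, 32656720) = 1/1419857

Step 1 — x − y = 9 − 32656720 = -32656711. Step 2 — v_17(-32656711) = 5 (factor: -32656711 = −(17^5 · 23); the sign does not affect v_p). Step 3 — |x − y|_17 = 17^{-5} = 1/1419857.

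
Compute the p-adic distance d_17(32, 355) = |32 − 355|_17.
d_17(32, 355) = 1/17

Step 1 — x − y = 32 − 355 = -323. Step 2 — v_17(-323) = 1 (factor: -323 = −(17^1 · 19); the sign does not affect v_p). Step 3 — |x − y|_17 = 17^{-1} = 1/17.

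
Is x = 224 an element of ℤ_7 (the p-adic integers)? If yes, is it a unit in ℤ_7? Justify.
x ∈ ℤ_7 but not a unit; v_7(x) = 1 > 0

ℤ_7 = {x ∈ ℚ_7 : v_7(x) ≥ 0} and ℤ_7^× = {x ∈ ℤ_7 : v_7(x) = 0}. Here v_7(224) = v_7(num) − v_7(den) = 1; compare against these criteria.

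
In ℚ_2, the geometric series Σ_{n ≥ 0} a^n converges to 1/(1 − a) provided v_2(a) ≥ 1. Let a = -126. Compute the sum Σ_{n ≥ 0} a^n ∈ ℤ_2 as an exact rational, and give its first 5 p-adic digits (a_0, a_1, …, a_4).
Σ a^n = 1/(1 − a) = 1/127;  first 5 digits = (1, 1, 1, 1, 1)

v_2(a) = 1 ≥ 1, so the series converges in ℤ_2 to 1/(1 − a) = 1/(1 − (-126)) = 1/127. Expand this rational in ℤ_2: compute digits iteratively via d_i = x_i mod 2, x_{i+1} = (x_i − d_i)/2. The first 5 digits are (1, 1, 1, 1, 1).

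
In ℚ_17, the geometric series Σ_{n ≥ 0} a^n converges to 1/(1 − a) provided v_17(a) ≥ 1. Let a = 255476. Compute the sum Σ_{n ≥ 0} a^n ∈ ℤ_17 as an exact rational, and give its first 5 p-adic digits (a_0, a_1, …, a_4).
Σ a^n = 1/(1 − a) = -1/255475;  first 5 digits = (1, 0, 0, 1, 3)

v_17(a) = 3 ≥ 1, so the series converges in ℤ_17 to 1/(1 − a) = 1/(1 − 255476) = -1/255475. Expand this rational in ℤ_17: compute digits iteratively via d_i = x_i mod 17, x_{i+1} = (x_i − d_i)/17. The first 5 digits are (1, 0, 0, 1, 3).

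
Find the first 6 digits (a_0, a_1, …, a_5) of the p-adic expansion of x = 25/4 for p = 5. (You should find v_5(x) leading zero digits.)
(a_0, …, a_5) = (0, 0, 4, 3, 3, 3)

v_5(25/4) = 2, so a_0 = ... = a_1 = 0. Factor out: x = 5^2 · u with u = 1/4 a unit in ℤ_5. Expand u iteratively via a_{v+i} = u_i mod 5, u_{i+1} = (u_i − a_{v+i})/5:
  u_0 = 1/4;  a_2 = 4;  u_1 = (u_0 − 4)/5 = -3/4
  u_1 = -3/4;  a_3 = 3;  u_2 = (u_1 − 3)/5 = -3/4
  u_2 = -3/4;  a_4 = 3;  u_3 = (u_2 − 3)/5 = -3/4
  u_3 = -3/4;  a_5 = 3;  u_4 = (u_3 − 3)/5 = -3/4
Digits: (0, 0, 4, 3, 3, 3).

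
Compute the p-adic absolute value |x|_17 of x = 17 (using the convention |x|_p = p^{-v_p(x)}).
|17|_17 = 1/17

Step 1 — compute v_17(x) by factoring powers of 17 out of the numerator and denominator: v_17(17) = 1. Step 2 — apply |x|_p = p^{-v_p(x)} = 17^{-1} = 1/17.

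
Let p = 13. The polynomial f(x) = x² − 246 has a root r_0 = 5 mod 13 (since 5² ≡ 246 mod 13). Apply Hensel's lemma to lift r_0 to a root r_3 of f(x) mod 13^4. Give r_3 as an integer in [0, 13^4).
r_3 = 24042 (mod 28561)

Hensel's recurrence: r_{i+1} = r_i − f(r_i)·(f′(r_i))^{-1} mod 13^{i+2}, with f′(x) = 2x. Iterate:
  r_0 = 5 (mod 13)
  r_1 = 44 (mod 169)
  r_2 = 2072 (mod 2197)
  r_3 = 24042 (mod 28561)
Final: r_3 = 24042, and one checks f(r_3) ≡ 0 mod 13^4.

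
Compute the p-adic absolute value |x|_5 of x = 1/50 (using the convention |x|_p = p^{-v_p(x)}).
|1/50|_5 = 25

Step 1 — compute v_5(x) by factoring powers of 5 out of the numerator and denominator: v_5(1/50) = -2. Step 2 — apply |x|_p = p^{-v_p(x)} = 5^{2} = 25.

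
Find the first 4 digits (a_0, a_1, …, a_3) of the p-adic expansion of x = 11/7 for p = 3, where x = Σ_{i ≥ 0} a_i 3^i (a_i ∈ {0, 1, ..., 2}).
(a_0, …, a_3) = (2, 2, 1, 2)

v_3(11/7) = 0 (numerator and denominator both coprime to 3), so x ∈ ℤ_3^×. Compute digits iteratively via a_i = x_i mod 3, x_{i+1} = (x_i − a_i)/3, with x_0 = x:
  x_0 = 11/7;  a_0 = 2;  x_1 = (x_0 − 2)/3 = -1/7
  x_1 = -1/7;  a_1 = 2;  x_2 = (x_1 − 2)/3 = -5/7
  x_2 = -5/7;  a_2 = 1;  x_3 = (x_2 − 1)/3 = -4/7
  x_3 = -4/7;  a_3 = 2;  x_4 = (x_3 − 2)/3 = -6/7
Digits: (2, 2, 1, 2).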